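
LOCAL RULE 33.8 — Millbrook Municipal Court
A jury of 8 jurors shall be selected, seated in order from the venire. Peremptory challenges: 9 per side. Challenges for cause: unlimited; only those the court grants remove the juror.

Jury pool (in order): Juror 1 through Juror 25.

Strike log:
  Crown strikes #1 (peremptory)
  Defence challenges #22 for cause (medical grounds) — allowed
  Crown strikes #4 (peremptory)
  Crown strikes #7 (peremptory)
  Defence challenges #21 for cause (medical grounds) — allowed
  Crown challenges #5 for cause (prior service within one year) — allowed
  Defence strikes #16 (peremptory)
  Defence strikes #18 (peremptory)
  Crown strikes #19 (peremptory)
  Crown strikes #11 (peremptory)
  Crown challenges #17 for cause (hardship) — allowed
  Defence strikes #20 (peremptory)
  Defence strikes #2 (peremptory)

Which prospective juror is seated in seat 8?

14

Removed: #1, #2, #4, #5, #7, #11, #16, #17, #18, #19, #20, #21, #22.
Seating in order: seats 1–8 → #3, #6, #8, #9, #10, #12, #13, #14.
So seat 8 is #14.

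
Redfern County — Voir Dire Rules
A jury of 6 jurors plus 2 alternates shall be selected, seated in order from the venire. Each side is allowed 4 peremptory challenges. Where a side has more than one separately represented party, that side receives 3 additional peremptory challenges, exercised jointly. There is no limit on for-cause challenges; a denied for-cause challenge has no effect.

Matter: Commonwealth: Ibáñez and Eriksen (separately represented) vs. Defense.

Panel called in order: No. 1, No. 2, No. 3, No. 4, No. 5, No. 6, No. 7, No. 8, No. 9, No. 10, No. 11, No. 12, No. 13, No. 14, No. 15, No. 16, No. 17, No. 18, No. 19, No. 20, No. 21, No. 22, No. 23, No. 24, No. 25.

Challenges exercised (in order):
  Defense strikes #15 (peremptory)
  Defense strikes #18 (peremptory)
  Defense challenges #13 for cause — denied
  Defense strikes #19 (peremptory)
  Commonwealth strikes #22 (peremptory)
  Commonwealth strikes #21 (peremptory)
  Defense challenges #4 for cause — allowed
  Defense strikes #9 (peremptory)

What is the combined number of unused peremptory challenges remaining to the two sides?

Commonwealth allotment: 4 base + 3 multi-party = 7. Defense allotment: 4.
Commonwealth peremptories used: #22, #21 — 2.
Defense peremptories used: #15, #18, #19, #9 — 4 (for-cause on #13, #4 don't count).
Remaining: (7 − 2) + (4 − 4) = 5.

5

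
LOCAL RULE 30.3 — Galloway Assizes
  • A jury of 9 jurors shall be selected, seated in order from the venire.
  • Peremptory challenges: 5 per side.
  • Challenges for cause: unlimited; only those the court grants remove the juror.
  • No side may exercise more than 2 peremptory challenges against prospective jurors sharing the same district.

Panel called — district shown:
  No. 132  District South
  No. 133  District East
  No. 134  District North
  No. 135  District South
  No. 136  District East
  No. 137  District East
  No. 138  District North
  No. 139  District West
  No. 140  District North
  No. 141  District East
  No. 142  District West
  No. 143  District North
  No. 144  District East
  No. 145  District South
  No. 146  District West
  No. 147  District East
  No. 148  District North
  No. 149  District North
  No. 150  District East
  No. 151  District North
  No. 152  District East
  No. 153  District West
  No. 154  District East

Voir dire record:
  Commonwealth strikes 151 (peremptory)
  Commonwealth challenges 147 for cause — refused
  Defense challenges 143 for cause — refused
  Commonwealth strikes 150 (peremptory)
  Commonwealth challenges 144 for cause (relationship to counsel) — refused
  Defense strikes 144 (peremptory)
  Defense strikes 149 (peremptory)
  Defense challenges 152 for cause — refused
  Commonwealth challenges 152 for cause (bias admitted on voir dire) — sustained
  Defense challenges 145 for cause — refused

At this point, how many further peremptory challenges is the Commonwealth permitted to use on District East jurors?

1

Commonwealth peremptories so far: #151, #150 — 2 of 5 used, 3 left overall.
Against District East: #150 — 1 used; per-district cap 2 leaves 1.
Binding limit: min(3, 1) = 1.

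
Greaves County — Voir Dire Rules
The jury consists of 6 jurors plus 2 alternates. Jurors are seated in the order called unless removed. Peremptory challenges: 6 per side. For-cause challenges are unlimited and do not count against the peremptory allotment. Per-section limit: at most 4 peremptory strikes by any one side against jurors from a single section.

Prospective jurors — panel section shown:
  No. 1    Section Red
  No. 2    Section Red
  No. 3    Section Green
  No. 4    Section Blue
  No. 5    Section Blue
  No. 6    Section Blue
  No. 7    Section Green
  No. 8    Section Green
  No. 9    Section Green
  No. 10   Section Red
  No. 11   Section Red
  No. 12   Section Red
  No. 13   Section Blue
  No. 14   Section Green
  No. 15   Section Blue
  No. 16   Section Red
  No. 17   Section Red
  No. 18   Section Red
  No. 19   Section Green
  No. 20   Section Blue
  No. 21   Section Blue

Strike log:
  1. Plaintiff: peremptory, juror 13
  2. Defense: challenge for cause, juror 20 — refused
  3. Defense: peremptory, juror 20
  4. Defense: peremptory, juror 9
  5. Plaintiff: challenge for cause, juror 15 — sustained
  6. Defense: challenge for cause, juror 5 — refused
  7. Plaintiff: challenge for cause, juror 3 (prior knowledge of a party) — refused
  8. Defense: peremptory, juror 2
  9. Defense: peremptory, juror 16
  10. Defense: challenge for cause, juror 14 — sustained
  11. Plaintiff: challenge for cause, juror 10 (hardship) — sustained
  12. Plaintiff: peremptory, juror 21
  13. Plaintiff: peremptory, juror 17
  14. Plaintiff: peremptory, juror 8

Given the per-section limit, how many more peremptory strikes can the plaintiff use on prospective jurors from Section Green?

Plaintiff peremptories so far: #13, #21, #17, #8 — 4 of 6 used, 2 left overall.
Against Section Green: #8 — 1 used; per-section cap 4 leaves 3.
Binding limit: min(2, 3) = 2.

2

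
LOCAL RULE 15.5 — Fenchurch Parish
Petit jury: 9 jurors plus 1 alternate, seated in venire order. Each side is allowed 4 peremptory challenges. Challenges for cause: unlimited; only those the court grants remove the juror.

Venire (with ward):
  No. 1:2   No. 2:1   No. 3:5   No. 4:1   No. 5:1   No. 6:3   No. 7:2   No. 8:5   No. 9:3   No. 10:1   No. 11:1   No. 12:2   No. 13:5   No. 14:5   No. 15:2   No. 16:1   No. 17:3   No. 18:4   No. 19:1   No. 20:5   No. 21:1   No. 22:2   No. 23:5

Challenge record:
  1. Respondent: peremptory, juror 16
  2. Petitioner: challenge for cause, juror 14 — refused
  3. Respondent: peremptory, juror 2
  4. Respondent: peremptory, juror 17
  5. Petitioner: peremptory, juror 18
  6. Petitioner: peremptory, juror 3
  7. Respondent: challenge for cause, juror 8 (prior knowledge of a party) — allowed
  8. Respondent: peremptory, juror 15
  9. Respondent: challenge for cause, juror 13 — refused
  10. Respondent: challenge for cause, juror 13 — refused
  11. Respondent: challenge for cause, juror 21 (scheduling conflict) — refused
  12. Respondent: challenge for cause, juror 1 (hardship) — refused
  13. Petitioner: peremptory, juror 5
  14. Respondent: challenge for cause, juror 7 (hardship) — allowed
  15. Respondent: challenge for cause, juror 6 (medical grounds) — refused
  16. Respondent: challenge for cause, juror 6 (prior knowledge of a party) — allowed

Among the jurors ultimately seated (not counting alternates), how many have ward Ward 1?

4

Removed: #2, #3, #5, #6, #7, #8, #15, #16, #17, #18.
Seated jurors 1–9: #1, #4, #9, #10, #11, #12, #13, #14, #19 (alternates #20 not counted).
Of those, in Ward 1: #4, #10, #11, #19 → 4.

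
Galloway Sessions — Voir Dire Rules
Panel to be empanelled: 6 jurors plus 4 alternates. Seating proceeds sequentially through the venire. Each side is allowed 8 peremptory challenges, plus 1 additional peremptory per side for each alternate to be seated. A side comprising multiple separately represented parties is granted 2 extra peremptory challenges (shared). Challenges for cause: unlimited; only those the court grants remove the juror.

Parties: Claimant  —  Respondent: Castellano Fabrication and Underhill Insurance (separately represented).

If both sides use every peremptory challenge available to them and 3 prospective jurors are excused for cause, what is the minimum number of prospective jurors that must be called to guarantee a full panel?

Seats to fill: 6 + 4 alternates = 10.
Peremptories — Claimant: 8 + 1×4 = 12; Respondent: 8 + 1×4 + 2 = 14; total 26.
For-cause removals: 3.
Minimum venire: 10 + 26 + 3 = 39.

39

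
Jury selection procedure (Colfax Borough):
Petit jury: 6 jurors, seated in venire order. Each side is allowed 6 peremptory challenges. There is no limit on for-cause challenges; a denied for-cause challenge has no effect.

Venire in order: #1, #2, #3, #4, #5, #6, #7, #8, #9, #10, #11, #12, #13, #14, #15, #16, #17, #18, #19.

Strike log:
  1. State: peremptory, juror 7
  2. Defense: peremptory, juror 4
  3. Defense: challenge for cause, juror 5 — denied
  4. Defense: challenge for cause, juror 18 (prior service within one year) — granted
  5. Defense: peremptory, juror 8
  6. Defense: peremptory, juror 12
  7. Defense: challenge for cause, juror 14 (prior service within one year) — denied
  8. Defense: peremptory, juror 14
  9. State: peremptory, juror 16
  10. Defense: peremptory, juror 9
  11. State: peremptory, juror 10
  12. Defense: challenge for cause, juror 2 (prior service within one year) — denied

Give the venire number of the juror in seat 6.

11

Removed: #4, #7, #8, #9, #10, #12, #14, #16, #18. (#2, #5 stay — for-cause denied.)
Filling seats in venire order through position 6: #1, #2, #3, #5, #6, #11.
So seat 6 is #11.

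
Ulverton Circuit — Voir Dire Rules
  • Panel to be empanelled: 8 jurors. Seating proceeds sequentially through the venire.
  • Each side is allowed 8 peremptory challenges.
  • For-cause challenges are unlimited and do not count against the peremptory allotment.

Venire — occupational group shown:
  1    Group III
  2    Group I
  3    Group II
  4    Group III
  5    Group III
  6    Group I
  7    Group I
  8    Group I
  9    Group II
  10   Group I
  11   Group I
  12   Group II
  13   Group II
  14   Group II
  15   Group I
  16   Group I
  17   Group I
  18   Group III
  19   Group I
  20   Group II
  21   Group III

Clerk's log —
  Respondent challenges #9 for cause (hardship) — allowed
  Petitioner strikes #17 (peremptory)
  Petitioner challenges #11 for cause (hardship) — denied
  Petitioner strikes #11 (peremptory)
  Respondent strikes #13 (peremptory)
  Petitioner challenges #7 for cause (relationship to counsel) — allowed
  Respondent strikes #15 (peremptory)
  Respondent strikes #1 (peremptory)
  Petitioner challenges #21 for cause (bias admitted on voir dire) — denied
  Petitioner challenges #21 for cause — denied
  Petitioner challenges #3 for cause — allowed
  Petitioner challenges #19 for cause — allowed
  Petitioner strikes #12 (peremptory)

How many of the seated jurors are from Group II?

Removed: #1, #3, #7, #9, #11, #12, #13, #15, #17, #19.
Seated jurors 1–8: #2, #4, #5, #6, #8, #10, #14, #16.
Of those, in Group II: #14 → 1.

1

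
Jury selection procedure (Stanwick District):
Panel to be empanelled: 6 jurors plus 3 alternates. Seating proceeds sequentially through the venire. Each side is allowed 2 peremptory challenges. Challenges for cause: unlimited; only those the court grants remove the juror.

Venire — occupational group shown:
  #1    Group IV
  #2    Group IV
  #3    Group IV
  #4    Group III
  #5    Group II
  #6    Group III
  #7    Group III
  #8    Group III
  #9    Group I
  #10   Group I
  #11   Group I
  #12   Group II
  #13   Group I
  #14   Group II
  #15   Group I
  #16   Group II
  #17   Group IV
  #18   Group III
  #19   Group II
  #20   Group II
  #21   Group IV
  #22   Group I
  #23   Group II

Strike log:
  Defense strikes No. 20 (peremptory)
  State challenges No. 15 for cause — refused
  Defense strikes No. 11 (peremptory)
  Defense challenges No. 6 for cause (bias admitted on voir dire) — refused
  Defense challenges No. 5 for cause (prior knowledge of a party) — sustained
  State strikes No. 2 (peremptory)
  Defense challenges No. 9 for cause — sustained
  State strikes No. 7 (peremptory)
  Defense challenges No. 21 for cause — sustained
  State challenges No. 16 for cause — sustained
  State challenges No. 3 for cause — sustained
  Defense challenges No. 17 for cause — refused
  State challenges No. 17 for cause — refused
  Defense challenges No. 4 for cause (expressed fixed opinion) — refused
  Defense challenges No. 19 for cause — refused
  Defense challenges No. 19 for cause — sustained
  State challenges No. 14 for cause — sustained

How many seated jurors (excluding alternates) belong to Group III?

3

Removed: #2, #3, #5, #7, #9, #11, #14, #16, #19, #20, #21.
Seated jurors 1–6: #1, #4, #6, #8, #10, #12 (alternates #13, #15, #17 not counted).
Of those, in Group III: #4, #6, #8 → 3.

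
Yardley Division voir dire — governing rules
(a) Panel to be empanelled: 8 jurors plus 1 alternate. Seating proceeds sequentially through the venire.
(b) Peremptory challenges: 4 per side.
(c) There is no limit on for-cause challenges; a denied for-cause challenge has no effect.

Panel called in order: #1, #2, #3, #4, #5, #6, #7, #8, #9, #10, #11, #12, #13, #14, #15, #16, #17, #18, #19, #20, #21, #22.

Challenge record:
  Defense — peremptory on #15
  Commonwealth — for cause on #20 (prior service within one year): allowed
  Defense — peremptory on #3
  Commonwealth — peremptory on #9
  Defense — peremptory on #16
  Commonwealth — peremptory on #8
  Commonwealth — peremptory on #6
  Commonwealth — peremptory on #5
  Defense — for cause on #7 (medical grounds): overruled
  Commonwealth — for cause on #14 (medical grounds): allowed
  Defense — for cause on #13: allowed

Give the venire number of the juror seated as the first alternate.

18

Removed: #3, #5, #6, #8, #9, #13, #14, #15, #16, #20. (#7 stays — for-cause denied.)
Seating in order: seats 1–8 → #1, #2, #4, #7, #10, #11, #12, #17; alternates → #18.
So alternate 1 is #18.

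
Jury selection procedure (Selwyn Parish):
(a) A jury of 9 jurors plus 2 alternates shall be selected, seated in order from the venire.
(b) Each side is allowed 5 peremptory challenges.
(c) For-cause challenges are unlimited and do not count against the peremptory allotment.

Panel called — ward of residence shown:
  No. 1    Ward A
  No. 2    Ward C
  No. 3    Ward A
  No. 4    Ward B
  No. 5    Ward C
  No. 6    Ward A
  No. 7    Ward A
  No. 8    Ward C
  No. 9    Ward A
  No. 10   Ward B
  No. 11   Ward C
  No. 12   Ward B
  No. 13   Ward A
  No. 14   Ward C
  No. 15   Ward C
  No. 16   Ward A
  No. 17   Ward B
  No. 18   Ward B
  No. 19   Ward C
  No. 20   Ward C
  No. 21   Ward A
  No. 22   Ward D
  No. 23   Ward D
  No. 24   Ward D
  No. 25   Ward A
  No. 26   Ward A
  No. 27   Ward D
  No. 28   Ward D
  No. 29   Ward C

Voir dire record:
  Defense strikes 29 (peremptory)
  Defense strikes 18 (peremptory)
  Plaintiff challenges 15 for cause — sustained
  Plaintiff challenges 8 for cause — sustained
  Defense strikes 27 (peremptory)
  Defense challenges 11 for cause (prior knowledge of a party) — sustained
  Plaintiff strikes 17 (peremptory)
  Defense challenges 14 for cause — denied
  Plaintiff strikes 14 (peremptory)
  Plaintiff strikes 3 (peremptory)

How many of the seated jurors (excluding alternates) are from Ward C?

2

Removed: #3, #8, #11, #14, #15, #17, #18, #27, #29.
Seated jurors 1–9: #1, #2, #4, #5, #6, #7, #9, #10, #12 (alternates #13, #16 not counted).
Of those, in Ward C: #2, #5 → 2.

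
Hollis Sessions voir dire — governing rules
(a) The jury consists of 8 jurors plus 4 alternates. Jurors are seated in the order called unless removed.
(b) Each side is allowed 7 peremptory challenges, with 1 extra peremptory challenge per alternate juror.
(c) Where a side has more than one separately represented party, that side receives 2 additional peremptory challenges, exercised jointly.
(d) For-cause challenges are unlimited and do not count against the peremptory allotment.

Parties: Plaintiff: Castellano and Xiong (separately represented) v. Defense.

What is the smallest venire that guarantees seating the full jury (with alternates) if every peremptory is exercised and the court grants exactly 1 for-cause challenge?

37

Seats to fill: 8 + 4 alternates = 12.
Peremptories — Plaintiff: 7 + 1×4 + 2 = 13; Defense: 7 + 1×4 = 11; total 24.
For-cause removals: 1.
Minimum venire: 12 + 24 + 1 = 37.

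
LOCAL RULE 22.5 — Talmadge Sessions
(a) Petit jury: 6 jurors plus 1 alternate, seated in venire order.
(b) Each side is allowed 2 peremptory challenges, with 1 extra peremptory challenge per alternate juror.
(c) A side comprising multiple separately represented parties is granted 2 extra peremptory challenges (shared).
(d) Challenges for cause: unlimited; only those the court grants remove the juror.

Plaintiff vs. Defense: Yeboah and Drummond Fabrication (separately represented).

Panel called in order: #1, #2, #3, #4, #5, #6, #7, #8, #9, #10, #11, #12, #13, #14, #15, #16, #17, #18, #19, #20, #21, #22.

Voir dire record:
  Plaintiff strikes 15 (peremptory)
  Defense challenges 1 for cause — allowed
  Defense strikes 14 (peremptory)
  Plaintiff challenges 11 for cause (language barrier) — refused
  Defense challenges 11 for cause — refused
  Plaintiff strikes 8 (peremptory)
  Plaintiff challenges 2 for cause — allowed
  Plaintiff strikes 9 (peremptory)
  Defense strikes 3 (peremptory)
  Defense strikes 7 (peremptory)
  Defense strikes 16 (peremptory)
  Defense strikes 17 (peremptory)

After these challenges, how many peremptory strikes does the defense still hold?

Defense allotment: 2 base + 1 × 1 alternate + 2 multi-party = 5.
Defense peremptories used: #14, #3, #7, #16, #17 — 5 (for-cause on #1, #11 don't count).
Remaining: 5 − 5 = 0.

0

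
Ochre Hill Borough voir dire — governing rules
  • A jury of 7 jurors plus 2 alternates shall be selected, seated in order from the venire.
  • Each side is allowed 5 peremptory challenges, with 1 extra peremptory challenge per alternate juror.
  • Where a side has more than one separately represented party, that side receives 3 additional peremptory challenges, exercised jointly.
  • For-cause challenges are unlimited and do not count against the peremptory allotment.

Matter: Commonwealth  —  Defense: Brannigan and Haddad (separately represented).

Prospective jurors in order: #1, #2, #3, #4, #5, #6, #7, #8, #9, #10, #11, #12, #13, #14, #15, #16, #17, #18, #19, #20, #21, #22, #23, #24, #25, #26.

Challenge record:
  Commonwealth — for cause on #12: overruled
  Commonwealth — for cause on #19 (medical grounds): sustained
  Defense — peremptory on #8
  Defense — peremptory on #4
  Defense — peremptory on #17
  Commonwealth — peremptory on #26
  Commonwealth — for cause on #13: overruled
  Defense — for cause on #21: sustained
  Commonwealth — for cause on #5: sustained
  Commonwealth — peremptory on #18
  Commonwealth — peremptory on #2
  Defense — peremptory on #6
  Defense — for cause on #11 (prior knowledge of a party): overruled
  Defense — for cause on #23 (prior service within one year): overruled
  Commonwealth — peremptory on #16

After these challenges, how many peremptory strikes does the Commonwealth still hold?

3

Commonwealth allotment: 5 base + 1 × 2 alternates = 7.
Commonwealth peremptories used: #26, #18, #2, #16 — 4 (for-cause on #12, #19, #13, #5 don't count).
Remaining: 7 − 4 = 3.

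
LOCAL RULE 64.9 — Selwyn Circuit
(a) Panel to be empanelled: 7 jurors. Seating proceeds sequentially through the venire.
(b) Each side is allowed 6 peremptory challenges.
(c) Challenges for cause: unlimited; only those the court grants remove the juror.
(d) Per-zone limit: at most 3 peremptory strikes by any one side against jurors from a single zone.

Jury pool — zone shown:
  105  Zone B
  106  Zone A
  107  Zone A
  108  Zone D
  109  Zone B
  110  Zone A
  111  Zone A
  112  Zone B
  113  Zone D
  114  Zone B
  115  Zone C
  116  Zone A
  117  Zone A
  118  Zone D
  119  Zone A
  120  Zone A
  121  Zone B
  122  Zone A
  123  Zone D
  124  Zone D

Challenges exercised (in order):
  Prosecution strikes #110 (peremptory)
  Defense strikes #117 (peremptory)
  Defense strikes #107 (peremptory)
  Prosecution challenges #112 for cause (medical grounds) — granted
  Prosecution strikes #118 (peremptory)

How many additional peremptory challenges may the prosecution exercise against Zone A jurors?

Prosecution peremptories so far: #110, #118 — 2 of 6 used, 4 left overall.
Against Zone A: #110 — 1 used; per-zone cap 3 leaves 2.
Binding limit: min(4, 2) = 2.

2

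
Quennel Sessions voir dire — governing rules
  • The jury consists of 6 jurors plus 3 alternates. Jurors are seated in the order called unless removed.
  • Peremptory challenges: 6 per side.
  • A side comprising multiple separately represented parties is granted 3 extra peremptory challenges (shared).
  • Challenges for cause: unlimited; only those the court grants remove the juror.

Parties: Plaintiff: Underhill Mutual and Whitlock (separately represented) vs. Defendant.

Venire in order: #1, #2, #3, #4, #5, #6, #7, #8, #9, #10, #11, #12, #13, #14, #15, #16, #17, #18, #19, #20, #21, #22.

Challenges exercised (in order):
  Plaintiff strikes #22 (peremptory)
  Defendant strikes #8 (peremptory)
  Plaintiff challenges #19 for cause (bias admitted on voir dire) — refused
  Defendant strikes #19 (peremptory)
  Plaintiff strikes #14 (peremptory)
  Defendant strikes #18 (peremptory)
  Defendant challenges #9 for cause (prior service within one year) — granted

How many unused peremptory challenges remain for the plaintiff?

7

Plaintiff allotment: 6 base + 3 multi-party = 9.
Plaintiff peremptories used: #22, #14 — 2 (the for-cause on #19 doesn't count).
Remaining: 9 − 2 = 7.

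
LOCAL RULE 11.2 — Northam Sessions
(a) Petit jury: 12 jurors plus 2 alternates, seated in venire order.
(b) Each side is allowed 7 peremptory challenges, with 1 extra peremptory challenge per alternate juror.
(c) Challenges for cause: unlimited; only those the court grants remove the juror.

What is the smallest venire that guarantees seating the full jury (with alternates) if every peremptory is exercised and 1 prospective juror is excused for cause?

33

Seats to fill: 12 + 2 alternates = 14.
Peremptories: 7 + 1×2 = 9 per side × 2 sides = 18.
For-cause removals: 1.
Minimum venire: 14 + 18 + 1 = 33.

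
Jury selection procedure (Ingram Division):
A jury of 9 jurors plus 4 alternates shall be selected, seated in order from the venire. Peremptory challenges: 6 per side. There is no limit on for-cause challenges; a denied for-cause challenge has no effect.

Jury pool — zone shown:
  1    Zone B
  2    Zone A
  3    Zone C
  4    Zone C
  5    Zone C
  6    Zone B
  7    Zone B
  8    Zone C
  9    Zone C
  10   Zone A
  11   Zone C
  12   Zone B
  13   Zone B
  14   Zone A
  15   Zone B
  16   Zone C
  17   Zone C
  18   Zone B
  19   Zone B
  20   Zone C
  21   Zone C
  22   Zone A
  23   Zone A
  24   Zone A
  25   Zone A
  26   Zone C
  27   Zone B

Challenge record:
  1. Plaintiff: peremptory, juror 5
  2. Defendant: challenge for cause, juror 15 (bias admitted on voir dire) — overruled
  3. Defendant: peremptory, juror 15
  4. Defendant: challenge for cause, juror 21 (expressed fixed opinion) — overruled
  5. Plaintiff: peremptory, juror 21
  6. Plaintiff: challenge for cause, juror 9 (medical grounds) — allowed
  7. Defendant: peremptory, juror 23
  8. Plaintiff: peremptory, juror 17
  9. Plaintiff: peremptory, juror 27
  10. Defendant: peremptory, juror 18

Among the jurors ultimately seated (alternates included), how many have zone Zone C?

Removed: #5, #9, #15, #17, #18, #21, #23, #27.
Seated (13 incl. alternates): #1, #2, #3, #4, #6, #7, #8, #10, #11, #12, #13, #14, #16.
Of those, in Zone C: #3, #4, #8, #11, #16 → 5.

5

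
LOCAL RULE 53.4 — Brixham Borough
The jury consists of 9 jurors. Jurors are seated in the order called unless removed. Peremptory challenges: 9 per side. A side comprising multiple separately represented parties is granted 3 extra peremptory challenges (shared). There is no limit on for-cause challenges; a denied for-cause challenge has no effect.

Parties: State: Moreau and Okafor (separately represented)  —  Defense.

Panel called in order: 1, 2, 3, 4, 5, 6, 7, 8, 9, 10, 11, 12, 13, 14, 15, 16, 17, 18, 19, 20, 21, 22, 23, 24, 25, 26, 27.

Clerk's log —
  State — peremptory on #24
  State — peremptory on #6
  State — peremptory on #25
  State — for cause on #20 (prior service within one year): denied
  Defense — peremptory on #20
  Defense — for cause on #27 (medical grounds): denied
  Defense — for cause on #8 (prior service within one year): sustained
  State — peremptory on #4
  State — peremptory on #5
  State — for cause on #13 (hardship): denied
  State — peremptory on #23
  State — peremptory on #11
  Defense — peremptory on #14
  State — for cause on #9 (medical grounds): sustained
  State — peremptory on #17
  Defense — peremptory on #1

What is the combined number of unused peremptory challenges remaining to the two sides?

State allotment: 9 base + 3 multi-party = 12. Defense allotment: 9.
State peremptories used: #24, #6, #25, #4, #5, #23, #11, #17 — 8 (for-cause on #20, #13, #9 don't count).
Defense peremptories used: #20, #14, #1 — 3 (for-cause on #27, #8 don't count).
Remaining: (12 − 8) + (9 − 3) = 10.

10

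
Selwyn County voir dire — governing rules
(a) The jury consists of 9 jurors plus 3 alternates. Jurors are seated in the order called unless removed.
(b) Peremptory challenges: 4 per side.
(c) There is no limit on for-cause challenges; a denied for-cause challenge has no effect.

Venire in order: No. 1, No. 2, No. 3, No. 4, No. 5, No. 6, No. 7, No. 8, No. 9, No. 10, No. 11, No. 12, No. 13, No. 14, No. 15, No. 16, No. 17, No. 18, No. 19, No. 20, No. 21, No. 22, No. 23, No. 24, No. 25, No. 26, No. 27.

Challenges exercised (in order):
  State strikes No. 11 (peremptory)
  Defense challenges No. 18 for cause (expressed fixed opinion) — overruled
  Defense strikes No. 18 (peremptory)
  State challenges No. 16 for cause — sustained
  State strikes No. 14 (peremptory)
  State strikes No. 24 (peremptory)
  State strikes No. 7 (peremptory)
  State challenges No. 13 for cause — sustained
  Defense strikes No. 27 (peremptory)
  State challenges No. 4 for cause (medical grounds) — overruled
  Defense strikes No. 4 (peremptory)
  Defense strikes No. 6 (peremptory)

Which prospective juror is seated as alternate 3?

20

Removed: #4, #6, #7, #11, #13, #14, #16, #18, #24, #27.
Seating in order: seats 1–9 → #1, #2, #3, #5, #8, #9, #10, #12, #15; alternates → #17, #19, #20.
So alternate 3 is #20.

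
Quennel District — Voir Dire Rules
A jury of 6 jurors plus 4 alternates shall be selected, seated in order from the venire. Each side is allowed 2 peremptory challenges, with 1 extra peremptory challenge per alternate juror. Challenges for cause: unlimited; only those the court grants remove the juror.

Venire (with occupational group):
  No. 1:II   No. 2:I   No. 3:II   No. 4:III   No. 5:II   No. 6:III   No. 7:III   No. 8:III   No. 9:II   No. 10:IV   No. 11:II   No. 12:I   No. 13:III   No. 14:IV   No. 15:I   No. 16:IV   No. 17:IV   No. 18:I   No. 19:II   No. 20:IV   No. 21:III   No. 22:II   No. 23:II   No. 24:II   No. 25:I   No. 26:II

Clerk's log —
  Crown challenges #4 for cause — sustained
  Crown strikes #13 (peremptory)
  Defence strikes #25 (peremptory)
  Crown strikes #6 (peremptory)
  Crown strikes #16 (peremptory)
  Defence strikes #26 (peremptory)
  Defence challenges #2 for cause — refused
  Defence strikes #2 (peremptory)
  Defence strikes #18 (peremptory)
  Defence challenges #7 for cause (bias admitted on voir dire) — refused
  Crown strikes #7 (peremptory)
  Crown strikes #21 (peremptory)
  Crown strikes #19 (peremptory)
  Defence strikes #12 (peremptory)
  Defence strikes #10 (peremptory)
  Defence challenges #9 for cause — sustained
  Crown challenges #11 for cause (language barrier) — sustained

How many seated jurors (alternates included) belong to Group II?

Removed: #2, #4, #6, #7, #9, #10, #11, #12, #13, #16, #18, #19, #21, #25, #26.
Seated (10 incl. alternates): #1, #3, #5, #8, #14, #15, #17, #20, #22, #23.
Of those, in Group II: #1, #3, #5, #22, #23 → 5.

5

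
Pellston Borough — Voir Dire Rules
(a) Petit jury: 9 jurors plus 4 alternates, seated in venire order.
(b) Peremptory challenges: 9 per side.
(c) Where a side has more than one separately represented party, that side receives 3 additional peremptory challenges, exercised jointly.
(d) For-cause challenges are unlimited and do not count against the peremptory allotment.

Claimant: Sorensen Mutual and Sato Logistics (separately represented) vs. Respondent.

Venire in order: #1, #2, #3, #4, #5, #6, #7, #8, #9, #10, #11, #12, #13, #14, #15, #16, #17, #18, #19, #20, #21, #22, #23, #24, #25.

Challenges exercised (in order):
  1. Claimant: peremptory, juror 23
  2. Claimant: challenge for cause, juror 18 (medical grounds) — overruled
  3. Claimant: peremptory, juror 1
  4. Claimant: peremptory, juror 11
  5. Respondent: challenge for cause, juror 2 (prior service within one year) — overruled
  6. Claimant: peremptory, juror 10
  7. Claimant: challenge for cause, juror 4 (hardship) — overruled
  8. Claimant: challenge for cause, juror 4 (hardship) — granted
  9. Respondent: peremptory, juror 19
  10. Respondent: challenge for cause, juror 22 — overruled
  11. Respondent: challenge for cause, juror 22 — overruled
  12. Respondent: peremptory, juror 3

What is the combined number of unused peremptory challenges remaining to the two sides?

15

Claimant allotment: 9 base + 3 multi-party = 12. Respondent allotment: 9.
Claimant peremptories used: #23, #1, #11, #10 — 4 (for-cause on #18, #4, #4 don't count).
Respondent peremptories used: #19, #3 — 2 (for-cause on #2, #22, #22 don't count).
Remaining: (12 − 4) + (9 − 2) = 15.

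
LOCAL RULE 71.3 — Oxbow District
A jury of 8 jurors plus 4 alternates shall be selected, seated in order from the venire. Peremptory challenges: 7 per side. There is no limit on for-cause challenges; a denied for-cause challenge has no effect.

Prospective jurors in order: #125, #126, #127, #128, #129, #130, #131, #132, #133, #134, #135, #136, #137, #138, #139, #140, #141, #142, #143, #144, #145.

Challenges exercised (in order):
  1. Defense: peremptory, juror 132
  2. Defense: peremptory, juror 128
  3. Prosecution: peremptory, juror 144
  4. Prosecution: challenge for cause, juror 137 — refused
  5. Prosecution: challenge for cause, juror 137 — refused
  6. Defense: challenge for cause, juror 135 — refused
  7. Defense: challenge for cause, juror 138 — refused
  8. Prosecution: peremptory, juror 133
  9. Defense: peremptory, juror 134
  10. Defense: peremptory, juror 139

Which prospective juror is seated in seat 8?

Removed: #128, #132, #133, #134, #139, #144. (#135, #137, #138 stay — for-cause denied.)
Seating in order: seats 1–8 → #125, #126, #127, #129, #130, #131, #135, #136; alternates → #137, #138, #140, #141.
So seat 8 is #136.

136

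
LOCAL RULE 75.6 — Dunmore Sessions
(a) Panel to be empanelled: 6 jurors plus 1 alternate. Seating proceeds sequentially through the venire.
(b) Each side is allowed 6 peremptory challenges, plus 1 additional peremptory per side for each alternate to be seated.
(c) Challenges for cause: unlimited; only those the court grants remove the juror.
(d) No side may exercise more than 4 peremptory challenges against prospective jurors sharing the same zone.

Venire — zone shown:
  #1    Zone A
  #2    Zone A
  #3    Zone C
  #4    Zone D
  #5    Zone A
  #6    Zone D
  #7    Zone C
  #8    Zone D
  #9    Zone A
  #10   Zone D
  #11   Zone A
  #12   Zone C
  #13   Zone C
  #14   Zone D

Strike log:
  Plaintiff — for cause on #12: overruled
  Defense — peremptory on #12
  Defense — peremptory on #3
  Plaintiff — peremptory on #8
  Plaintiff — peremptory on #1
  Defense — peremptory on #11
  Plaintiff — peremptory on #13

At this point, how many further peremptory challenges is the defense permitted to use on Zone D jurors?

Defense peremptories so far: #12, #3, #11 — 3 of 7 used, 4 left overall.
Against Zone D: none yet — per-zone cap 4 leaves 4.
Binding limit: min(4, 4) = 4.

4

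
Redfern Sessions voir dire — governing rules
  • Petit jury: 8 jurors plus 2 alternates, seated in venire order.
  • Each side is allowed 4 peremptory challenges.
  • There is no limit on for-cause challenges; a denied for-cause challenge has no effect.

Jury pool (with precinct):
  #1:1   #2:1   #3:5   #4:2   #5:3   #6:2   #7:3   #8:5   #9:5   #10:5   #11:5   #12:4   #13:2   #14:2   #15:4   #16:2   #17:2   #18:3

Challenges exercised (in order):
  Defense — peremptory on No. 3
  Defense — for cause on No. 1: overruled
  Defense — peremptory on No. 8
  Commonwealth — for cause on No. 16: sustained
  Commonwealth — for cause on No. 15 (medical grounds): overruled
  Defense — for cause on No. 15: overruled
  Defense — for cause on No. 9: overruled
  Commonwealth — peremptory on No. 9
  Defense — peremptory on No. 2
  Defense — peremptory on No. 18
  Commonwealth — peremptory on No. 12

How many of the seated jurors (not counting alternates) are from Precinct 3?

Removed: #2, #3, #8, #9, #12, #16, #18.
Seated jurors 1–8: #1, #4, #5, #6, #7, #10, #11, #13 (alternates #14, #15 not counted).
Of those, in Precinct 3: #5, #7 → 2.

2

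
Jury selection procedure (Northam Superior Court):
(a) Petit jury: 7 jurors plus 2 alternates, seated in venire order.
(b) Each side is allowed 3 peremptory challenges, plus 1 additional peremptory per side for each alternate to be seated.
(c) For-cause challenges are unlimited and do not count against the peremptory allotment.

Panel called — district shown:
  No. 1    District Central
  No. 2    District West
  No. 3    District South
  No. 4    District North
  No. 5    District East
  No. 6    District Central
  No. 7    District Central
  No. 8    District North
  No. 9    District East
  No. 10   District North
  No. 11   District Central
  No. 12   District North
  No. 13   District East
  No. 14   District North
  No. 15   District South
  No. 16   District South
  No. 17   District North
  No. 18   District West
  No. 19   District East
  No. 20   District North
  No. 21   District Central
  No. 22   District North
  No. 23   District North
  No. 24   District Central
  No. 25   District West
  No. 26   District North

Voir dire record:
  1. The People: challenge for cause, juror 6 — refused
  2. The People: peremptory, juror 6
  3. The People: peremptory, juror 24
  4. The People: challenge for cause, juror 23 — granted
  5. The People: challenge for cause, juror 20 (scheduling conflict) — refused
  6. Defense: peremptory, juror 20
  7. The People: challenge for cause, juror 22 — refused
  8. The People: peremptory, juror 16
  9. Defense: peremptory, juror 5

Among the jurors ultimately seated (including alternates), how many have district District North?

3

Removed: #5, #6, #16, #20, #23, #24.
Seated (9 incl. alternates): #1, #2, #3, #4, #7, #8, #9, #10, #11.
Of those, in District North: #4, #8, #10 → 3.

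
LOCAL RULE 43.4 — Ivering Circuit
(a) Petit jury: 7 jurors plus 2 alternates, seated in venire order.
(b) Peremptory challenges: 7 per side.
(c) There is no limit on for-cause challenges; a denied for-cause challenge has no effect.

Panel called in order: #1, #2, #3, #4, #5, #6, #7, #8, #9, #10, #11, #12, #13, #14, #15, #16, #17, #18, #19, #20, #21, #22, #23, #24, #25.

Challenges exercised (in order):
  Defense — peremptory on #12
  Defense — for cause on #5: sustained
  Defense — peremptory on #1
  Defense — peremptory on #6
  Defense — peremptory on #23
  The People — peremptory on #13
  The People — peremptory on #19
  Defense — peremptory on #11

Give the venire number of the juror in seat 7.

10

Removed: #1, #5, #6, #11, #12, #13, #19, #23.
Seating in order: seats 1–7 → #2, #3, #4, #7, #8, #9, #10; alternates → #14, #15.
So seat 7 is #10.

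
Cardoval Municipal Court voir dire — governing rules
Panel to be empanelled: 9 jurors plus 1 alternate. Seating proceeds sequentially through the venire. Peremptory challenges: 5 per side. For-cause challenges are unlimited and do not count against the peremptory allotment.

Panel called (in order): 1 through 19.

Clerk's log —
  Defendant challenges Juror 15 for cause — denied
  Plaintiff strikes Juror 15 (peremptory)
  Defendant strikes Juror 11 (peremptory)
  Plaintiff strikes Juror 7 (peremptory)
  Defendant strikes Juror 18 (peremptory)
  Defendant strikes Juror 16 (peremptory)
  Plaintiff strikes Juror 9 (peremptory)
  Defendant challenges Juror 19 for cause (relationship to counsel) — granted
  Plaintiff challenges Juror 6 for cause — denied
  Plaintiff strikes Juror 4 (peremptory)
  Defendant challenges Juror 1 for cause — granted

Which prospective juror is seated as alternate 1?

17

Removed: #1, #4, #7, #9, #11, #15, #16, #18, #19. (#6 stays — for-cause denied.)
Seating in order: seats 1–9 → #2, #3, #5, #6, #8, #10, #12, #13, #14; alternates → #17.
So alternate 1 is #17.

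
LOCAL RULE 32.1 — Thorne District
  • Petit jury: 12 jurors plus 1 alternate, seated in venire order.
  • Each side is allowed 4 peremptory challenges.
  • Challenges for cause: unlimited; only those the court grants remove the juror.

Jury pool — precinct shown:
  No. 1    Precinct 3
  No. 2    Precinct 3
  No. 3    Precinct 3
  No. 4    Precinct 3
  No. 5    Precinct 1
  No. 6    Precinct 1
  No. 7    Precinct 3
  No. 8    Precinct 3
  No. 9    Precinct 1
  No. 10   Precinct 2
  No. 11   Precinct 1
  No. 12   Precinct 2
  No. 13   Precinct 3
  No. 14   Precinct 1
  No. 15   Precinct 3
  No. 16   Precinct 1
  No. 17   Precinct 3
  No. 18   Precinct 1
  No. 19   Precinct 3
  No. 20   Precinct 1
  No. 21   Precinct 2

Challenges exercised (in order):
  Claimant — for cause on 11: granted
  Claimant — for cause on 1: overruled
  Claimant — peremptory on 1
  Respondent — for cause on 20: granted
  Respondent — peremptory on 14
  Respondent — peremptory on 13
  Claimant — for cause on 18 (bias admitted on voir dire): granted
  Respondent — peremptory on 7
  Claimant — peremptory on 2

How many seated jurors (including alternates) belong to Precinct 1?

4

Removed: #1, #2, #7, #11, #13, #14, #18, #20.
Seated (13 incl. alternates): #3, #4, #5, #6, #8, #9, #10, #12, #15, #16, #17, #19, #21.
Of those, in Precinct 1: #5, #6, #9, #16 → 4.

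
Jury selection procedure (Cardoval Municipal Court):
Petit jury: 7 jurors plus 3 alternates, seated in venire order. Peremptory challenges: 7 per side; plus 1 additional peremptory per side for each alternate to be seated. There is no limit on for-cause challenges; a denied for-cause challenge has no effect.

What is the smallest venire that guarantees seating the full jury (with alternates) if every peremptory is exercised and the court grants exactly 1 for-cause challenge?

31

Seats to fill: 7 + 3 alternates = 10.
Peremptories: 7 + 1×3 = 10 per side × 2 sides = 20.
For-cause removals: 1.
Minimum venire: 10 + 20 + 1 = 31.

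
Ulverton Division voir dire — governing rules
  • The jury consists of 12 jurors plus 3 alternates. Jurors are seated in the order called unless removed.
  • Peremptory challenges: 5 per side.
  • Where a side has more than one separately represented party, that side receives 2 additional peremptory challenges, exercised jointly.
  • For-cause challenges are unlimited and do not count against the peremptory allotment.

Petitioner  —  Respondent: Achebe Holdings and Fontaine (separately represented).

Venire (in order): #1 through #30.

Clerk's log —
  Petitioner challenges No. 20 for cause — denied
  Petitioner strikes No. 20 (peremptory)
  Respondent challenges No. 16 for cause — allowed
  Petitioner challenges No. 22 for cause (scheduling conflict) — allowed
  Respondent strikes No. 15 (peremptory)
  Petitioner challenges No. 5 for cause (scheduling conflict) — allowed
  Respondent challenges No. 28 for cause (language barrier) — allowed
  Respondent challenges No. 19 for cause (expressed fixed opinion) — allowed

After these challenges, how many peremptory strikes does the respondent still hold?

Respondent allotment: 5 base + 2 multi-party = 7.
Respondent peremptories used: #15 — 1 (for-cause on #16, #28, #19 don't count).
Remaining: 7 − 1 = 6.

6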